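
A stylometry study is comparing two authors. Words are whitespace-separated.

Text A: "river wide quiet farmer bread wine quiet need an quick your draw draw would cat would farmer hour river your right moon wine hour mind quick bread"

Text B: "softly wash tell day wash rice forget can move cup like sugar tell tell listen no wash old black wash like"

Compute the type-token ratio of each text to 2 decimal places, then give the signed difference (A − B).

TTR(A) = 17/27 = 0.63
TTR(B) = 15/21 = 0.71
Difference = 0.63 − 0.71 = -0.08

-0.08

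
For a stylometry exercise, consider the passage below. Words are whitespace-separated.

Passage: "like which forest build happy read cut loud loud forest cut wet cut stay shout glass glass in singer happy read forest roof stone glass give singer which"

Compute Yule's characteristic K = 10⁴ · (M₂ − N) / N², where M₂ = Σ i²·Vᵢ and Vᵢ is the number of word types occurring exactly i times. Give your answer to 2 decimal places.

Frequencies: forest:3, cut:3, glass:3, which:2, happy:2, read:2, loud:2, singer:2, like:1, build:1, wet:1, stay:1, shout:1, in:1, roof:1, stone:1, give:1
N = 28. Frequency spectrum: V_1=9, V_2=5, V_3=3
M₂ = 1²·9 + 2²·5 + 3²·3 = 56
K = 10000 × (56 − 28) / 28² = 357.14

357.14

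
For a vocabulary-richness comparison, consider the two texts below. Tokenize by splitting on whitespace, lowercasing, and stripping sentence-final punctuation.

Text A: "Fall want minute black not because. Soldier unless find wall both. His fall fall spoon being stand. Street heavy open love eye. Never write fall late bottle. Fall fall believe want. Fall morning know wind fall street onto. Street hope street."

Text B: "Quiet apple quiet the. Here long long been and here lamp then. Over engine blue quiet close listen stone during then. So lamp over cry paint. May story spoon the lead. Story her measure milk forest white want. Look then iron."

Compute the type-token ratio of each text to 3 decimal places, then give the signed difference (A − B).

-0.024

TTR(A) = 30/41 = 0.732
TTR(B) = 31/41 = 0.756
Difference = 0.732 − 0.756 = -0.024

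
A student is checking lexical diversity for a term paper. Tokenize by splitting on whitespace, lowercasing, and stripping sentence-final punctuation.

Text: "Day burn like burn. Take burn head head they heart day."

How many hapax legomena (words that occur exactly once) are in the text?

4

Frequencies: burn:3, day:2, head:2, like:1, take:1, they:1, heart:1
Hapax (freq=1): heart, like, take, they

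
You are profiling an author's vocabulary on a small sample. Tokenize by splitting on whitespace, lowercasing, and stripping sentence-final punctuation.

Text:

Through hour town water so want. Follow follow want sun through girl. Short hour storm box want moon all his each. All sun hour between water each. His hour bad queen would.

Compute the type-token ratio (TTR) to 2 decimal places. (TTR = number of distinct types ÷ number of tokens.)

0.63

N = 32 tokens, V = 20 types.
TTR = V / N = 20 / 32 = 0.63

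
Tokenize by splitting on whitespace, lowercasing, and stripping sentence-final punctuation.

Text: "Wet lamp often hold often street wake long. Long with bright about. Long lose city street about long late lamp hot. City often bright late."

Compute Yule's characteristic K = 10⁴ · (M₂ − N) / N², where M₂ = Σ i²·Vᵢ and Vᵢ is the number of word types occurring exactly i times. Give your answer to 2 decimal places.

Frequencies: long:4, often:3, lamp:2, street:2, bright:2, about:2, city:2, late:2, wet:1, hold:1, wake:1, with:1, lose:1, hot:1
N = 25. Frequency spectrum: V_1=6, V_2=6, V_3=1, V_4=1
M₂ = 1²·6 + 2²·6 + 3²·1 + 4²·1 = 55
K = 10000 × (55 − 25) / 25² = 480.00

480.00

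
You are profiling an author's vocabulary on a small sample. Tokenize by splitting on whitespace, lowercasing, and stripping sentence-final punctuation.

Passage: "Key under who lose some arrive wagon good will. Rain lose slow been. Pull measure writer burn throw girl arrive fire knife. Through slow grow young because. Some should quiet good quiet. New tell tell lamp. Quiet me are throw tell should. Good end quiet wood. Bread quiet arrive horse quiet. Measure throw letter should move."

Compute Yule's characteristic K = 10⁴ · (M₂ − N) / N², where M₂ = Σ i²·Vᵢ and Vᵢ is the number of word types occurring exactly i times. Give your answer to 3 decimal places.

216.837

Frequencies: quiet:6, arrive:3, good:3, throw:3, should:3, tell:3, lose:2, some:2, slow:2, measure:2, key:1, under:1, who:1, wagon:1, will:1, rain:1, been:1, pull:1, writer:1, burn:1, … (17 more, each freq 1)
N = 56. Frequency spectrum: V_1=27, V_2=4, V_3=5, V_6=1
M₂ = 1²·27 + 2²·4 + 3²·5 + 6²·1 = 124
K = 10000 × (124 − 56) / 56² = 216.837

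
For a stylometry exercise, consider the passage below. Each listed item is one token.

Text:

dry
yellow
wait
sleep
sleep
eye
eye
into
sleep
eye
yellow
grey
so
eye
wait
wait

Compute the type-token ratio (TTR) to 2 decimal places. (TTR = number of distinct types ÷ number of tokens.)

N = 16 tokens, V = 8 types.
TTR = V / N = 8 / 16 = 0.50

0.50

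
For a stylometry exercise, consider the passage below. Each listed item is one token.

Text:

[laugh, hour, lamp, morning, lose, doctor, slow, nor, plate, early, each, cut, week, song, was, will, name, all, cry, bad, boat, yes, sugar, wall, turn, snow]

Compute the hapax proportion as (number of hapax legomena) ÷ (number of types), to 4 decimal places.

Frequencies: laugh:1, hour:1, lamp:1, morning:1, lose:1, doctor:1, slow:1, nor:1, plate:1, early:1, each:1, cut:1, week:1, song:1, was:1, will:1, name:1, all:1, cry:1, bad:1, … (6 more, each freq 1)
Hapax count = 26; type count = 26.
Ratio = 26 / 26 = 1.0000

1.0000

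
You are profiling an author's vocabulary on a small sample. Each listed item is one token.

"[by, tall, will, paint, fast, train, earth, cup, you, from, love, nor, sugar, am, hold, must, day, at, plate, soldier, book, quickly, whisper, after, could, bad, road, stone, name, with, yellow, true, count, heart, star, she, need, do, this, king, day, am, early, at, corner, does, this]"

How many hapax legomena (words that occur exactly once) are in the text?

Frequencies: am:2, day:2, at:2, this:2, by:1, tall:1, will:1, paint:1, fast:1, train:1, earth:1, cup:1, you:1, from:1, love:1, nor:1, sugar:1, hold:1, must:1, plate:1, … (23 more, each freq 1)
Hapax (freq=1): after, bad, book, by, corner, could, count, cup, do, does, early, earth, fast, from, heart, hold, king, love, must, name, need, nor, paint, plate, quickly, road, she, soldier, star, stone, sugar, tall, train, true, whisper, will, with, yellow, you

39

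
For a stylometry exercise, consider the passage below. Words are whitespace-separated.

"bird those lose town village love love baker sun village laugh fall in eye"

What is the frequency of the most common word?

2

Frequencies: village:2, love:2, bird:1, those:1, lose:1, town:1, baker:1, sun:1, laugh:1, fall:1, in:1, eye:1
Most common: 'village' with frequency 2.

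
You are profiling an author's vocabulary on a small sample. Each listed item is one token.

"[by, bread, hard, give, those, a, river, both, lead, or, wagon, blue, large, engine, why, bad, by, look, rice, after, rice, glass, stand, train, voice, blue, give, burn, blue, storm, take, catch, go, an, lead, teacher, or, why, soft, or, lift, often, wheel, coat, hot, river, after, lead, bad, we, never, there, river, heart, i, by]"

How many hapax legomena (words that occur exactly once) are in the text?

Frequencies: by:3, river:3, lead:3, or:3, blue:3, give:2, why:2, bad:2, rice:2, after:2, bread:1, hard:1, those:1, a:1, both:1, wagon:1, large:1, engine:1, look:1, glass:1, … (21 more, each freq 1)
Hapax (freq=1): a, an, both, bread, burn, catch, coat, engine, glass, go, hard, heart, hot, i, large, lift, look, never, often, soft, stand, storm, take, teacher, there, those, train, voice, wagon, we, wheel

31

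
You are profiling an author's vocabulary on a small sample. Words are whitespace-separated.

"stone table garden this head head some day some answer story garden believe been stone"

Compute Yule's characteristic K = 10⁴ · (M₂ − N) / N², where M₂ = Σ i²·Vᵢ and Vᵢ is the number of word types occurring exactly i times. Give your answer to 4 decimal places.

Frequencies: stone:2, garden:2, head:2, some:2, table:1, this:1, day:1, answer:1, story:1, believe:1, been:1
N = 15. Frequency spectrum: V_1=7, V_2=4
M₂ = 1²·7 + 2²·4 = 23
K = 10000 × (23 − 15) / 15² = 355.5556

355.5556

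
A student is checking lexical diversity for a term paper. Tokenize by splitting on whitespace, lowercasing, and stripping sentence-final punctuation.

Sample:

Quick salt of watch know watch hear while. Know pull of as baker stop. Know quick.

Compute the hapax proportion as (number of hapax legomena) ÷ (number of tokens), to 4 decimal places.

Frequencies: know:3, quick:2, of:2, watch:2, salt:1, hear:1, while:1, pull:1, as:1, baker:1, stop:1
Hapax count = 7; token count = 16.
Ratio = 7 / 16 = 0.4375

0.4375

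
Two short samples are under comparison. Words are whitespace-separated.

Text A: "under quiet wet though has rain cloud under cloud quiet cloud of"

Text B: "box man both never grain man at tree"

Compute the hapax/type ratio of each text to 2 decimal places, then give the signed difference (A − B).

A: hapax=5, V=8, ratio=0.63
B: hapax=6, V=7, ratio=0.86
Difference = 0.63 − 0.86 = -0.23

-0.23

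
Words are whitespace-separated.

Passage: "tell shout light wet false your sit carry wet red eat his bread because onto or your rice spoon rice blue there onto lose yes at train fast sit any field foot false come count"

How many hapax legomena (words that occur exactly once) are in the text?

Frequencies: wet:2, false:2, your:2, sit:2, onto:2, rice:2, tell:1, shout:1, light:1, carry:1, red:1, eat:1, his:1, bread:1, because:1, or:1, spoon:1, blue:1, there:1, lose:1, … (9 more, each freq 1)
Hapax (freq=1): any, at, because, blue, bread, carry, come, count, eat, fast, field, foot, his, light, lose, or, red, shout, spoon, tell, there, train, yes

23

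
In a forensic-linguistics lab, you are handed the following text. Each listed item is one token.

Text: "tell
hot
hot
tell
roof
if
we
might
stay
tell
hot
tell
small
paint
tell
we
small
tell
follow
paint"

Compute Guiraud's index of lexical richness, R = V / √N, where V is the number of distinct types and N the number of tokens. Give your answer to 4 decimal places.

2.2361

N = 20, V = 10.
√N = 4.472136
R = 10 / 4.472136 = 2.2361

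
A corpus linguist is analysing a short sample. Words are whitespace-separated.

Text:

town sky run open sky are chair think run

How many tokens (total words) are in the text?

Tokens: town, sky, run, open, sky, are, chair, think, run
N = 9

9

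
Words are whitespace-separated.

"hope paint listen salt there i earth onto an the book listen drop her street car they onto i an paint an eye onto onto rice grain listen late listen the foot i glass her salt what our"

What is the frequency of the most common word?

4

Frequencies: listen:4, onto:4, i:3, an:3, paint:2, salt:2, the:2, her:2, hope:1, there:1, earth:1, book:1, drop:1, street:1, car:1, they:1, eye:1, rice:1, grain:1, late:1, … (4 more, each freq 1)
Most common: 'listen' with frequency 4.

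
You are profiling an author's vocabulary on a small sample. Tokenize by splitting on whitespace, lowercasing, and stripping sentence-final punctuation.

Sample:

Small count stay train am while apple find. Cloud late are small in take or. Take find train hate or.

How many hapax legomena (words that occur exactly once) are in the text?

Frequencies: small:2, train:2, find:2, take:2, or:2, count:1, stay:1, am:1, while:1, apple:1, cloud:1, late:1, are:1, in:1, hate:1
Hapax (freq=1): am, apple, are, cloud, count, hate, in, late, stay, while

10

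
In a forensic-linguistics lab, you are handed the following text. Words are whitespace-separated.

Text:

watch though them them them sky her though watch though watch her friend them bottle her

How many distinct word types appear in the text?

7

Distinct types: {bottle, friend, her, sky, them, though, watch}
V = 7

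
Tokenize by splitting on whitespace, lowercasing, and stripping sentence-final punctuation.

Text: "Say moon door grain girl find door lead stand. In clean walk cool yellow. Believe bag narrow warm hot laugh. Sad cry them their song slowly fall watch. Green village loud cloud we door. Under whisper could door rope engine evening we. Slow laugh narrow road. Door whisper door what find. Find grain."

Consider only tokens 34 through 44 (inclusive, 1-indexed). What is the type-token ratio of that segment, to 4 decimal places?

Segment tokens 34–44: door, under, whisper, could, door, rope, engine, evening, we, slow, laugh
Segment N = 11, segment V = 10.
TTR = 10 / 11 = 0.9091

0.9091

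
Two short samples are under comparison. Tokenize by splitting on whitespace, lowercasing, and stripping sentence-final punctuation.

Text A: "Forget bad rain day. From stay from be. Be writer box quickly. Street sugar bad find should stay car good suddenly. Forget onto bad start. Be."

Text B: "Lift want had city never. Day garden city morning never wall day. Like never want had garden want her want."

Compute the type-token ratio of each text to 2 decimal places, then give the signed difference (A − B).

TTR(A) = 19/26 = 0.73
TTR(B) = 11/20 = 0.55
Difference = 0.73 − 0.55 = 0.18

0.18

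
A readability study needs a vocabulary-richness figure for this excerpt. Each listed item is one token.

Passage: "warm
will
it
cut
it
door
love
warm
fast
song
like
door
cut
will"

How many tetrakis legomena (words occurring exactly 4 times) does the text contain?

Frequencies: warm:2, will:2, it:2, cut:2, door:2, love:1, fast:1, song:1, like:1
Words with frequency 4: (none)

0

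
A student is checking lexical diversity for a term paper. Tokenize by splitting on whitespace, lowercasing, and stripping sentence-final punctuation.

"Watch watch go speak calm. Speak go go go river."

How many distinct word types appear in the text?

Distinct types: {calm, go, river, speak, watch}
V = 5

5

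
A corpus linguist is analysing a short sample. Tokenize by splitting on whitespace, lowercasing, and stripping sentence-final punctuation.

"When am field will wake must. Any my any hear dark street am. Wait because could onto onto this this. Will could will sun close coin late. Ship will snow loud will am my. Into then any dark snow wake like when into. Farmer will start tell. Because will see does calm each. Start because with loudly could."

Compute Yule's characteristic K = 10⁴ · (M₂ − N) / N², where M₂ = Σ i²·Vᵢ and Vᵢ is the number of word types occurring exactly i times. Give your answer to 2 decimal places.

249.70

Frequencies: will:7, am:3, any:3, because:3, could:3, when:2, wake:2, my:2, dark:2, onto:2, this:2, snow:2, into:2, start:2, field:1, must:1, hear:1, street:1, wait:1, sun:1, … (15 more, each freq 1)
N = 58. Frequency spectrum: V_1=21, V_2=9, V_3=4, V_7=1
M₂ = 1²·21 + 2²·9 + 3²·4 + 7²·1 = 142
K = 10000 × (142 − 58) / 58² = 249.70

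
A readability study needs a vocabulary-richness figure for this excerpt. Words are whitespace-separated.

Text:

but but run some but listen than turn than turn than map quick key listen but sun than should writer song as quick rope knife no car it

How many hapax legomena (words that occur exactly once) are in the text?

Frequencies: but:4, than:4, listen:2, turn:2, quick:2, run:1, some:1, map:1, key:1, sun:1, should:1, writer:1, song:1, as:1, rope:1, knife:1, no:1, car:1, it:1
Hapax (freq=1): as, car, it, key, knife, map, no, rope, run, should, some, song, sun, writer

14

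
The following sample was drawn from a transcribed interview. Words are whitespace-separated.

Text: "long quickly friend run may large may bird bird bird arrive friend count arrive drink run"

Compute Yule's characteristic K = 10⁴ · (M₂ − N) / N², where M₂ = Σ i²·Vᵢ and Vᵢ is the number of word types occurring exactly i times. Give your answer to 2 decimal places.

546.88

Frequencies: bird:3, friend:2, run:2, may:2, arrive:2, long:1, quickly:1, large:1, count:1, drink:1
N = 16. Frequency spectrum: V_1=5, V_2=4, V_3=1
M₂ = 1²·5 + 2²·4 + 3²·1 = 30
K = 10000 × (30 − 16) / 16² = 546.88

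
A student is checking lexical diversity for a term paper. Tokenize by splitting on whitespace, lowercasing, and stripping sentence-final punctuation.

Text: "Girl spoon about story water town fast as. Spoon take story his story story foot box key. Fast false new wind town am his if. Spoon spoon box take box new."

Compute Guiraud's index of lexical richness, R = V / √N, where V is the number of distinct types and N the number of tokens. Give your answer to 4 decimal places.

N = 31, V = 18.
√N = 5.567764
R = 18 / 5.567764 = 3.2329

3.2329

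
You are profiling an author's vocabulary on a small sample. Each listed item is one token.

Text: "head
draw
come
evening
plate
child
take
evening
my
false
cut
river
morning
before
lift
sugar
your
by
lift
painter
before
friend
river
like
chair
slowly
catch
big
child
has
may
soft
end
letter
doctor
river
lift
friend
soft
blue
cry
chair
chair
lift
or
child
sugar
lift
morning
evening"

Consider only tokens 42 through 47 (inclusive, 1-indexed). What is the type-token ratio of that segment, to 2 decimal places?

Segment tokens 42–47: chair, chair, lift, or, child, sugar
Segment N = 6, segment V = 5.
TTR = 5 / 6 = 0.83

0.83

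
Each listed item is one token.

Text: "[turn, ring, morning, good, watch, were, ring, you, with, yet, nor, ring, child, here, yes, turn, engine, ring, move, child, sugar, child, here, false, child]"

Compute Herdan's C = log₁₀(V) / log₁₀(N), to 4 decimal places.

N = 25, V = 17.
log₁₀(V) = 1.230449, log₁₀(N) = 1.397940
C = 1.230449 / 1.397940 = 0.8802

0.8802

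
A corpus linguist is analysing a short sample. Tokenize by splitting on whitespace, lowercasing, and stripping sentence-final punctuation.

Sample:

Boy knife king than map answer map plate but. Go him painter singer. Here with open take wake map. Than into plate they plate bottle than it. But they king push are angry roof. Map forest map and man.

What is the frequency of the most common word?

5

Frequencies: map:5, than:3, plate:3, king:2, but:2, they:2, boy:1, knife:1, answer:1, go:1, him:1, painter:1, singer:1, here:1, with:1, open:1, take:1, wake:1, into:1, bottle:1, … (8 more, each freq 1)
Most common: 'map' with frequency 5.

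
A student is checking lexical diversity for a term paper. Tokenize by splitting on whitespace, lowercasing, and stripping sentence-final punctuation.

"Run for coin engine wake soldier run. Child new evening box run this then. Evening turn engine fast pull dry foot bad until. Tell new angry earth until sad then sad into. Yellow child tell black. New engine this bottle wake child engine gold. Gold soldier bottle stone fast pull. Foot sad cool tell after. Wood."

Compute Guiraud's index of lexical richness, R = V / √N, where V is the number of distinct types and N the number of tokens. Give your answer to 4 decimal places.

4.2762

N = 56, V = 32.
√N = 7.483315
R = 32 / 7.483315 = 4.2762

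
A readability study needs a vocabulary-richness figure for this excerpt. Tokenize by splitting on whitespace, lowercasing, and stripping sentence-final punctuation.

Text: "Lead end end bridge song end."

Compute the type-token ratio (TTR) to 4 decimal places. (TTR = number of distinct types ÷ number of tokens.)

N = 6 tokens, V = 4 types.
TTR = V / N = 4 / 6 = 0.6667

0.6667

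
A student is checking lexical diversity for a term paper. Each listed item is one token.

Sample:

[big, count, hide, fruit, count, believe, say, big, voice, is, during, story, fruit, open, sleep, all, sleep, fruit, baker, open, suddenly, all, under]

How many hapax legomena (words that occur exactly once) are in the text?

10

Frequencies: fruit:3, big:2, count:2, open:2, sleep:2, all:2, hide:1, believe:1, say:1, voice:1, is:1, during:1, story:1, baker:1, suddenly:1, under:1
Hapax (freq=1): baker, believe, during, hide, is, say, story, suddenly, under, voice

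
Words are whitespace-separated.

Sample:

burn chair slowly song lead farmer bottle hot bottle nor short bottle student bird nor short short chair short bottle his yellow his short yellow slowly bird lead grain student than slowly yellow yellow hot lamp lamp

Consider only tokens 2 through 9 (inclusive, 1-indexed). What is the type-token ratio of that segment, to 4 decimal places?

Segment tokens 2–9: chair, slowly, song, lead, farmer, bottle, hot, bottle
Segment N = 8, segment V = 7.
TTR = 7 / 8 = 0.8750

0.8750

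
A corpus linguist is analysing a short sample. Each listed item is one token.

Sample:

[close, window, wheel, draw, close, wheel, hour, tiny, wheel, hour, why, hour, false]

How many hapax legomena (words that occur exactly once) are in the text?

Frequencies: wheel:3, hour:3, close:2, window:1, draw:1, tiny:1, why:1, false:1
Hapax (freq=1): draw, false, tiny, why, window

5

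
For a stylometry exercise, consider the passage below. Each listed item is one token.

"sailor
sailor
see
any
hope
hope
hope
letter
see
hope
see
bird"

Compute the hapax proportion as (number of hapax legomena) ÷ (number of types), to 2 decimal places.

0.50

Frequencies: hope:4, see:3, sailor:2, any:1, letter:1, bird:1
Hapax count = 3; type count = 6.
Ratio = 3 / 6 = 0.50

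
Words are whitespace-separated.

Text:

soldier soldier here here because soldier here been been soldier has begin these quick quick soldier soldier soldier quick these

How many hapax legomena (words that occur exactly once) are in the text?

Frequencies: soldier:7, here:3, quick:3, been:2, these:2, because:1, has:1, begin:1
Hapax (freq=1): because, begin, has

3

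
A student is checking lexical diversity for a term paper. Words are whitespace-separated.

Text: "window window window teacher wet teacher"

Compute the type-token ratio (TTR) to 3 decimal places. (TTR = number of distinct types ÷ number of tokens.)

N = 6 tokens, V = 3 types.
TTR = V / N = 3 / 6 = 0.500

0.500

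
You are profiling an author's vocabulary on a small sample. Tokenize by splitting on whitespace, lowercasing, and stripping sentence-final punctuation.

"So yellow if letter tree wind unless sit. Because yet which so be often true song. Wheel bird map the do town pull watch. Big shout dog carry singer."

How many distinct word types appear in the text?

Distinct types: {be, because, big, bird, carry, do, dog, if, letter, map, often, pull, shout, singer, sit, so, song, the, town, tree, true, unless, watch, wheel, which, wind, yellow, yet}
V = 28

28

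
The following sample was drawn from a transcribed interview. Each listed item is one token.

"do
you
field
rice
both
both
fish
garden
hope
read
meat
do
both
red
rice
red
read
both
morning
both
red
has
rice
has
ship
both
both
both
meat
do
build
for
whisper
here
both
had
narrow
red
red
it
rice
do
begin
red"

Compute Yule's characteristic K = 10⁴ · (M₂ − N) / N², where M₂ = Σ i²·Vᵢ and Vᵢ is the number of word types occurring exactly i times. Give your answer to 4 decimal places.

681.8182

Frequencies: both:9, red:6, do:4, rice:4, read:2, meat:2, has:2, you:1, field:1, fish:1, garden:1, hope:1, morning:1, ship:1, build:1, for:1, whisper:1, here:1, had:1, narrow:1, … (2 more, each freq 1)
N = 44. Frequency spectrum: V_1=15, V_2=3, V_4=2, V_6=1, V_9=1
M₂ = 1²·15 + 2²·3 + 4²·2 + 6²·1 + 9²·1 = 176
K = 10000 × (176 − 44) / 44² = 681.8182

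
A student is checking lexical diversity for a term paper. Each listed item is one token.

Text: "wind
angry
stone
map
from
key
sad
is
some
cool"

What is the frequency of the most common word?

Frequencies: wind:1, angry:1, stone:1, map:1, from:1, key:1, sad:1, is:1, some:1, cool:1
Most common: 'wind' with frequency 1.

1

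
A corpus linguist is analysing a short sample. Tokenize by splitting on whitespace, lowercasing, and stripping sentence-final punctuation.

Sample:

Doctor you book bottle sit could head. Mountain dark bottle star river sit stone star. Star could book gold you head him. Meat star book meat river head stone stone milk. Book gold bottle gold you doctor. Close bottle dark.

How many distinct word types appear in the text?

Distinct types: {book, bottle, close, could, dark, doctor, gold, head, him, meat, milk, mountain, river, sit, star, stone, you}
V = 17

17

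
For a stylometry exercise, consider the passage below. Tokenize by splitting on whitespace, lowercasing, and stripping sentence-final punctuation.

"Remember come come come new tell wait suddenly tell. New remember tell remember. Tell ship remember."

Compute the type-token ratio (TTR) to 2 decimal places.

N = 16 tokens, V = 7 types.
TTR = V / N = 7 / 16 = 0.44

0.44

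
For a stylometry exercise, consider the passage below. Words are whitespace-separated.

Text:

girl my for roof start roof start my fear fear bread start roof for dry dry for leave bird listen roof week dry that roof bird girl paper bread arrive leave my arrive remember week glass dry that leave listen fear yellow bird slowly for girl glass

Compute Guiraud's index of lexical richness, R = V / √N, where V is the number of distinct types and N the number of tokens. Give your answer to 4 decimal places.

2.7714

N = 47, V = 19.
√N = 6.855655
R = 19 / 6.855655 = 2.7714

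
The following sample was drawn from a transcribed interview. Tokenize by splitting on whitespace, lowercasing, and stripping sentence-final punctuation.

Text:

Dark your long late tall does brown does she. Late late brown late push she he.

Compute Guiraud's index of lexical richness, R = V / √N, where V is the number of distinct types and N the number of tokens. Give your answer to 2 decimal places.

2.50

N = 16, V = 10.
√N = 4.000000
R = 10 / 4.000000 = 2.50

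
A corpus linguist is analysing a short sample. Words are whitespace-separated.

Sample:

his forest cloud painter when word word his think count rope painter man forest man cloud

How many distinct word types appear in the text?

10

Distinct types: {cloud, count, forest, his, man, painter, rope, think, when, word}
V = 10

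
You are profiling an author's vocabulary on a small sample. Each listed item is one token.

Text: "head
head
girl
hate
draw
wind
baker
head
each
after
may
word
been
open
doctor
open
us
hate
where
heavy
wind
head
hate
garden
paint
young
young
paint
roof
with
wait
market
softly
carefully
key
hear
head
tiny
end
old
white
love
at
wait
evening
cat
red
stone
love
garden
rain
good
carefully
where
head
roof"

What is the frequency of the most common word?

Frequencies: head:6, hate:3, wind:2, open:2, where:2, garden:2, paint:2, young:2, roof:2, wait:2, carefully:2, love:2, girl:1, draw:1, baker:1, each:1, after:1, may:1, word:1, been:1, … (19 more, each freq 1)
Most common: 'head' with frequency 6.

6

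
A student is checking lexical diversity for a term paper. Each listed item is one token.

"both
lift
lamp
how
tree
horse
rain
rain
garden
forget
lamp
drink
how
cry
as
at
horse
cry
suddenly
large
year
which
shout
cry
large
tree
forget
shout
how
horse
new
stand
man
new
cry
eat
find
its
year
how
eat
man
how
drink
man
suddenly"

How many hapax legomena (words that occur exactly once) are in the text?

Frequencies: how:5, cry:4, horse:3, man:3, lamp:2, tree:2, rain:2, forget:2, drink:2, suddenly:2, large:2, year:2, shout:2, new:2, eat:2, both:1, lift:1, garden:1, as:1, at:1, … (4 more, each freq 1)
Hapax (freq=1): as, at, both, find, garden, its, lift, stand, which

9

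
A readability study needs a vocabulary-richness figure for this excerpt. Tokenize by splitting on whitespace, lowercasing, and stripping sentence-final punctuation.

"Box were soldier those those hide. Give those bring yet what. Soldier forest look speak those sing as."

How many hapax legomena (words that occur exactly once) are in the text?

12

Frequencies: those:4, soldier:2, box:1, were:1, hide:1, give:1, bring:1, yet:1, what:1, forest:1, look:1, speak:1, sing:1, as:1
Hapax (freq=1): as, box, bring, forest, give, hide, look, sing, speak, were, what, yet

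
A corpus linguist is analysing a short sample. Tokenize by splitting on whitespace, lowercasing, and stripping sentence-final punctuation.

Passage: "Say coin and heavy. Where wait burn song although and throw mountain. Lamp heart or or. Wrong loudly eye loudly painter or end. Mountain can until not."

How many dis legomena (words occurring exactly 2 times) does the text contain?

Frequencies: or:3, and:2, mountain:2, loudly:2, say:1, coin:1, heavy:1, where:1, wait:1, burn:1, song:1, although:1, throw:1, lamp:1, heart:1, wrong:1, eye:1, painter:1, end:1, can:1, … (2 more, each freq 1)
Words with frequency 2: and, loudly, mountain

3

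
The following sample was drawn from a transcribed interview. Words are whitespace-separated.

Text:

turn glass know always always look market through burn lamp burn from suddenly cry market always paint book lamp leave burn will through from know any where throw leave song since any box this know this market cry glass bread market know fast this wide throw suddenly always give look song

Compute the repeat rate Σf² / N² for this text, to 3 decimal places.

0.047

Frequencies: know:4, always:4, market:4, burn:3, this:3, glass:2, look:2, through:2, lamp:2, from:2, suddenly:2, cry:2, leave:2, any:2, throw:2, song:2, turn:1, paint:1, book:1, will:1, … (7 more, each freq 1)
Σf² = 121; N² = 2601
Repeat rate = 121 / 2601 = 0.047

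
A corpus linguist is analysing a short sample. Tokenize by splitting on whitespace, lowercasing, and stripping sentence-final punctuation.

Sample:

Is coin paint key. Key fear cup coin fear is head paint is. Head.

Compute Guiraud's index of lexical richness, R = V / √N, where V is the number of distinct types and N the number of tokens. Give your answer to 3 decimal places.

N = 14, V = 7.
√N = 3.741657
R = 7 / 3.741657 = 1.871

1.871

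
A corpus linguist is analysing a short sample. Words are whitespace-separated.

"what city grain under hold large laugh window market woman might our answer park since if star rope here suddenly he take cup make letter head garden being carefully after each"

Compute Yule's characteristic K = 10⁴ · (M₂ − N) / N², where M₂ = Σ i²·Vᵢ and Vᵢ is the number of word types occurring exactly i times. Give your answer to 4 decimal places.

0.0000

Frequencies: what:1, city:1, grain:1, under:1, hold:1, large:1, laugh:1, window:1, market:1, woman:1, might:1, our:1, answer:1, park:1, since:1, if:1, star:1, rope:1, here:1, suddenly:1, … (11 more, each freq 1)
N = 31. Frequency spectrum: V_1=31
M₂ = 1²·31 = 31
K = 10000 × (31 − 31) / 31² = 0.0000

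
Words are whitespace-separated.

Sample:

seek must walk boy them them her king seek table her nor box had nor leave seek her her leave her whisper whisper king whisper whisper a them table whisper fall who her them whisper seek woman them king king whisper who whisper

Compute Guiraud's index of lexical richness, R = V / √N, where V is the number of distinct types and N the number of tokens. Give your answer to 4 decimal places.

2.5925

N = 43, V = 17.
√N = 6.557439
R = 17 / 6.557439 = 2.5925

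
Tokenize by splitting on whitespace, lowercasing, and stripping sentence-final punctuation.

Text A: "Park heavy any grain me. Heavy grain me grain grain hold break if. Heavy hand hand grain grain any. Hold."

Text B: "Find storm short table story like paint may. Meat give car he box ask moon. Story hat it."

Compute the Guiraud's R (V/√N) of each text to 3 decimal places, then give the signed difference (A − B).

A: V=9, N=20, R=2.012
B: V=17, N=18, R=4.007
Difference = 2.012 − 4.007 = -1.995

-1.995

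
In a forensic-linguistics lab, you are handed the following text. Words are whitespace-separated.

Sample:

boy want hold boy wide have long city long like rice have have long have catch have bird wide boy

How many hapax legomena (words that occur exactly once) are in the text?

Frequencies: have:5, boy:3, long:3, wide:2, want:1, hold:1, city:1, like:1, rice:1, catch:1, bird:1
Hapax (freq=1): bird, catch, city, hold, like, rice, want

7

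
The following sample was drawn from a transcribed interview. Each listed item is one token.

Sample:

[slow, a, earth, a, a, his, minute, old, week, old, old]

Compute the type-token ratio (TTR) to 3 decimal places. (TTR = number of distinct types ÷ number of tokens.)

N = 11 tokens, V = 7 types.
TTR = V / N = 7 / 11 = 0.636

0.636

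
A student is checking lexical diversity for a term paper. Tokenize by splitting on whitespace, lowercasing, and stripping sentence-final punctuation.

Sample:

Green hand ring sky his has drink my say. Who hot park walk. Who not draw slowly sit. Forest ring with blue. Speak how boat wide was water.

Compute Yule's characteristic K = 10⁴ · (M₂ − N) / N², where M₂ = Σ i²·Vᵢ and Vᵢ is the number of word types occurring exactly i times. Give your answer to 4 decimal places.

Frequencies: ring:2, who:2, green:1, hand:1, sky:1, his:1, has:1, drink:1, my:1, say:1, hot:1, park:1, walk:1, not:1, draw:1, slowly:1, sit:1, forest:1, with:1, blue:1, … (6 more, each freq 1)
N = 28. Frequency spectrum: V_1=24, V_2=2
M₂ = 1²·24 + 2²·2 = 32
K = 10000 × (32 − 28) / 28² = 51.0204

51.0204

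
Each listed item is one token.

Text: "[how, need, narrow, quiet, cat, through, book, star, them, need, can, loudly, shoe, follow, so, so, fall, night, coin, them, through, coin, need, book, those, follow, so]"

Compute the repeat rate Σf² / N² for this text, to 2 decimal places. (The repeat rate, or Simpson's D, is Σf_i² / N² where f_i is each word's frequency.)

Frequencies: need:3, so:3, through:2, book:2, them:2, follow:2, coin:2, how:1, narrow:1, quiet:1, cat:1, star:1, can:1, loudly:1, shoe:1, fall:1, night:1, those:1
Σf² = 49; N² = 729
Repeat rate = 49 / 729 = 0.07

0.07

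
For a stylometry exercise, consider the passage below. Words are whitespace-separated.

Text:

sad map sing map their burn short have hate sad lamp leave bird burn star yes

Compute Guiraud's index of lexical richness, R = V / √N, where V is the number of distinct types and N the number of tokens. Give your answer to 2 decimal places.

3.25

N = 16, V = 13.
√N = 4.000000
R = 13 / 4.000000 = 3.25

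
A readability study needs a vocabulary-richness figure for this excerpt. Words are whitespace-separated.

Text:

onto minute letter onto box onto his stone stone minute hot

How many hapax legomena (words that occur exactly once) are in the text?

4

Frequencies: onto:3, minute:2, stone:2, letter:1, box:1, his:1, hot:1
Hapax (freq=1): box, his, hot, letter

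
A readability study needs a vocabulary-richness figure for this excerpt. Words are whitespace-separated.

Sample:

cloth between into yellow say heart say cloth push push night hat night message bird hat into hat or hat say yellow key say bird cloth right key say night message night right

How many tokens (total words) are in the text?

Tokens: cloth, between, into, yellow, say, heart, say, cloth, push, push, night, hat, night, message, bird, hat, into, hat, or, hat, say, yellow, key, say, bird, cloth, right, key, say, night, message, night, right
N = 33

33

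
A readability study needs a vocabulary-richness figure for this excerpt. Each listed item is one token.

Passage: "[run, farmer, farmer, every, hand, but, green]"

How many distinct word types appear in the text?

Distinct types: {but, every, farmer, green, hand, run}
V = 6

6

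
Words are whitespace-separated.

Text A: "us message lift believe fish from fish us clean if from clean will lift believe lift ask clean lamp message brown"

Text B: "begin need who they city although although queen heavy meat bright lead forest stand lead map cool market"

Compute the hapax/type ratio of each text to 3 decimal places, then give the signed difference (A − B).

A: hapax=5, V=12, ratio=0.417
B: hapax=14, V=16, ratio=0.875
Difference = 0.417 − 0.875 = -0.458

-0.458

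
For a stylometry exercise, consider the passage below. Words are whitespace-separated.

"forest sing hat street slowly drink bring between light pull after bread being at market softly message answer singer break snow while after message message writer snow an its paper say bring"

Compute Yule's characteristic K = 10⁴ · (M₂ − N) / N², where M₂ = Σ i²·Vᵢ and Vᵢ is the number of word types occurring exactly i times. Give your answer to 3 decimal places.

Frequencies: message:3, bring:2, after:2, snow:2, forest:1, sing:1, hat:1, street:1, slowly:1, drink:1, between:1, light:1, pull:1, bread:1, being:1, at:1, market:1, softly:1, answer:1, singer:1, … (7 more, each freq 1)
N = 32. Frequency spectrum: V_1=23, V_2=3, V_3=1
M₂ = 1²·23 + 2²·3 + 3²·1 = 44
K = 10000 × (44 − 32) / 32² = 117.188

117.188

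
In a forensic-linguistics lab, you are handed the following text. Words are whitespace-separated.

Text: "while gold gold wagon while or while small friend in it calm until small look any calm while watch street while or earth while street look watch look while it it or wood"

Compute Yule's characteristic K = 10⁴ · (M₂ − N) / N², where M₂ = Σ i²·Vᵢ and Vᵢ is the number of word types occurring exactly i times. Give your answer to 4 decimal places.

642.7916

Frequencies: while:7, or:3, it:3, look:3, gold:2, small:2, calm:2, watch:2, street:2, wagon:1, friend:1, in:1, until:1, any:1, earth:1, wood:1
N = 33. Frequency spectrum: V_1=7, V_2=5, V_3=3, V_7=1
M₂ = 1²·7 + 2²·5 + 3²·3 + 7²·1 = 103
K = 10000 × (103 − 33) / 33² = 642.7916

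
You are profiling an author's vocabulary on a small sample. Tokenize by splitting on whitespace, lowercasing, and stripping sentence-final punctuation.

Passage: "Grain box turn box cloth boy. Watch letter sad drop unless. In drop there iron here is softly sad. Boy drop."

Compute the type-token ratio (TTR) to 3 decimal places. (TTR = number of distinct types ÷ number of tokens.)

N = 21 tokens, V = 16 types.
TTR = V / N = 16 / 21 = 0.762

0.762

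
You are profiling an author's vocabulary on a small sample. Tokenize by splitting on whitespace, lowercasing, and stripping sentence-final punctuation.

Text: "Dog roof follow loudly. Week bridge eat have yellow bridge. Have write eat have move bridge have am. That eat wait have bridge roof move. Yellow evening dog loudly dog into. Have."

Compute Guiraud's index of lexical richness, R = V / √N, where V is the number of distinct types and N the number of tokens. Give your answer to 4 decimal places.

N = 32, V = 16.
√N = 5.656854
R = 16 / 5.656854 = 2.8284

2.8284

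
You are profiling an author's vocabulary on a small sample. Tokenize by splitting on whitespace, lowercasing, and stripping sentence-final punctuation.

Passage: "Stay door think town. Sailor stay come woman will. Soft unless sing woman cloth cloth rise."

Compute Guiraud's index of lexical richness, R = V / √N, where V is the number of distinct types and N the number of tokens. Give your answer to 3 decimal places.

3.250

N = 16, V = 13.
√N = 4.000000
R = 13 / 4.000000 = 3.250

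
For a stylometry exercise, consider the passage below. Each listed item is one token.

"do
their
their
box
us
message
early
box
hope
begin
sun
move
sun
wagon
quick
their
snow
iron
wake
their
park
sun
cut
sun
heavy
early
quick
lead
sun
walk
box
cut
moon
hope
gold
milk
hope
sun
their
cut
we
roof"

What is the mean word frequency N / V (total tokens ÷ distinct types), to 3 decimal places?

1.680

N = 42 tokens, V = 25 types.
Mean frequency = N / V = 42 / 25 = 1.680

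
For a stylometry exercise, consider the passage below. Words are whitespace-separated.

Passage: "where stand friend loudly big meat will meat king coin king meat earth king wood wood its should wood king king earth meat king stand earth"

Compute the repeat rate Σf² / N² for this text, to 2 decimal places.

0.12

Frequencies: king:6, meat:4, earth:3, wood:3, stand:2, where:1, friend:1, loudly:1, big:1, will:1, coin:1, its:1, should:1
Σf² = 82; N² = 676
Repeat rate = 82 / 676 = 0.12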